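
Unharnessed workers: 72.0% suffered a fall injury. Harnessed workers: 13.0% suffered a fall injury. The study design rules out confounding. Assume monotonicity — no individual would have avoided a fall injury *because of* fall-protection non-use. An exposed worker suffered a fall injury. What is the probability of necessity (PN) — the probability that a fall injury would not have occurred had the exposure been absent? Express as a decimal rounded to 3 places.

p₁ = 0.72, p₀ = 0.13.
Under exogeneity and monotonicity, PN = (p₁ − p₀) / p₁.
PN = (0.72 − 0.13) / 0.72 = 0.59 / 0.72 ≈ 0.8194

PN ≈ 0.819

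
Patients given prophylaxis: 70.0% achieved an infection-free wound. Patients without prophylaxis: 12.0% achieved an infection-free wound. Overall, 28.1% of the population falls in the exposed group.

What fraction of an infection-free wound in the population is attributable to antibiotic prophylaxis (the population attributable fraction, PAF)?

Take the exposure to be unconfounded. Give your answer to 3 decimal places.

PAF ≈ 0.576

p₁ = 0.7, p₀ = 0.12.
Overall risk P(Y=1) = π·p₁ + (1−π)·p₀ = 0.281×0.7 + 0.719×0.12 = 0.28298.
Under exogeneity, PAF = [P(Y=1) − p₀] / P(Y=1).
PAF = (0.28298 − 0.12) / 0.28298 ≈ 0.5759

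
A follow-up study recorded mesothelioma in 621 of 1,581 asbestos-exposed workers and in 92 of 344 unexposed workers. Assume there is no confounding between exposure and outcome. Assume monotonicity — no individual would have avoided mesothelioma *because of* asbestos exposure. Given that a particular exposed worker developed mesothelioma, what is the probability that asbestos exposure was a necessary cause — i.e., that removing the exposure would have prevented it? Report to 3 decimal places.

PN ≈ 0.319

p₁ = P(outcome | exposed) = 621/1581 = 0.39279
p₀ = P(outcome | unexposed) = 92/344 = 0.26744
Under exogeneity and monotonicity, PN = (p₁ − p₀) / p₁.
PN = (0.39279 − 0.26744) / 0.39279 = 0.12535 / 0.39279 ≈ 0.3191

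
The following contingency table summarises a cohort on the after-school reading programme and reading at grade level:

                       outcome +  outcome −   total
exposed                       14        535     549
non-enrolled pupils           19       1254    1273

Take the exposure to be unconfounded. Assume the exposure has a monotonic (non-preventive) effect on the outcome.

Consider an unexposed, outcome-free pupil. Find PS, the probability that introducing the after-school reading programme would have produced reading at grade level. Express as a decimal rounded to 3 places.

p₁ = P(outcome | exposed) = 14/549 = 0.025501
p₀ = P(outcome | unexposed) = 19/1273 = 0.014925
Under exogeneity and monotonicity, PS = (p₁ − p₀) / (1 − p₀).
PS = (0.025501 − 0.014925) / (1 − 0.014925) = 0.010576 / 0.98507 ≈ 0.0107

PS ≈ 0.011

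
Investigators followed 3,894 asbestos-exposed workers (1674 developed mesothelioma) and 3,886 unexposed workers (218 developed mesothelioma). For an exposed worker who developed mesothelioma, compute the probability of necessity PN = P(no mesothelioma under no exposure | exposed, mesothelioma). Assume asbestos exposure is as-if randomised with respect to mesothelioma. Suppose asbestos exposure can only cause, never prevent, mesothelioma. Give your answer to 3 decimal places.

p₁ = P(outcome | exposed) = 1674/3894 = 0.42989
p₀ = P(outcome | unexposed) = 218/3886 = 0.056099
Under exogeneity and monotonicity, PN = (p₁ − p₀) / p₁.
PN = (0.42989 − 0.056099) / 0.42989 = 0.37379 / 0.42989 ≈ 0.8695

PN ≈ 0.870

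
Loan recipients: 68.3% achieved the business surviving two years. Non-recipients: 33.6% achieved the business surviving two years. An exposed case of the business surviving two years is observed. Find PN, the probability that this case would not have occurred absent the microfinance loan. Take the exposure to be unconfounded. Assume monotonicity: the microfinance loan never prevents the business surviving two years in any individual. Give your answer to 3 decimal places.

p₁ = 0.683, p₀ = 0.336.
Under exogeneity and monotonicity, PN = (p₁ − p₀) / p₁.
PN = (0.683 − 0.336) / 0.683 = 0.347 / 0.683 ≈ 0.5081

PN ≈ 0.508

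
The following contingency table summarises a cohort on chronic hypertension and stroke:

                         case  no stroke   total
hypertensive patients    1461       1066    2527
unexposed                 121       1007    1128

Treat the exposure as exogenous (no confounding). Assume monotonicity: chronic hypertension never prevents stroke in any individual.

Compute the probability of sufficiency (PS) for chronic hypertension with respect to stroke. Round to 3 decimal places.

p₁ = P(outcome | exposed) = 1461/2527 = 0.57816
p₀ = P(outcome | unexposed) = 121/1128 = 0.10727
Under exogeneity and monotonicity, PS = (p₁ − p₀)/(1 − p₀).
PS = (0.57816 − 0.10727) / 0.89273 ≈ 0.5275

PS ≈ 0.527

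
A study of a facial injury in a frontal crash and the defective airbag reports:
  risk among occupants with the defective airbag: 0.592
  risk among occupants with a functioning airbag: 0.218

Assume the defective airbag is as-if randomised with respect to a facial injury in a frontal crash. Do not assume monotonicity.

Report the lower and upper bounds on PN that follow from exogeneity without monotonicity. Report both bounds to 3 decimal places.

0.632 ≤ PN ≤ 1.000

Let p₁ = 0.592, p₀ = 0.218.
Under exogeneity alone the bounds on PN are max{0,(p₁−p₀)/p₁} ≤ PN ≤ min{1,(1−p₀)/p₁}.
  lower = (p₁ − p₀)/p₁ = 0.374 / 0.592 ≈ 0.6318
  upper = min{1, (1 − p₀)/p₁} = 0.782 / 0.592 ≈ 1.3209 → capped at 1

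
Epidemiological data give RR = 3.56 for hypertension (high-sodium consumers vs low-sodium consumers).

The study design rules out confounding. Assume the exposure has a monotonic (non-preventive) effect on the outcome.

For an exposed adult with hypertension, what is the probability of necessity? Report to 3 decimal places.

PN ≈ 0.719

Under exogeneity and monotonicity, PN = (RR − 1) / RR = 1 − 1/RR.
PN = (3.56 − 1) / 3.56 = 2.56 / 3.56 ≈ 0.7191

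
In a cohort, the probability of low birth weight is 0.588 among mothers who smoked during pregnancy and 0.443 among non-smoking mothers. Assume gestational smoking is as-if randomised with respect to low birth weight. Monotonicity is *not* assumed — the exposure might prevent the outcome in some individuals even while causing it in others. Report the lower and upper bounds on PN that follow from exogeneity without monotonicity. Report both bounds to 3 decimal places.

0.247 ≤ PN ≤ 0.947

Let p₁ = 0.588, p₀ = 0.443.
Under exogeneity alone the bounds on PN are max{0,(p₁−p₀)/p₁} ≤ PN ≤ min{1,(1−p₀)/p₁}.
  lower = (p₁ − p₀)/p₁ = 0.145 / 0.588 ≈ 0.2466
  upper = min{1, (1 − p₀)/p₁} = 0.557 / 0.588 ≈ 0.9473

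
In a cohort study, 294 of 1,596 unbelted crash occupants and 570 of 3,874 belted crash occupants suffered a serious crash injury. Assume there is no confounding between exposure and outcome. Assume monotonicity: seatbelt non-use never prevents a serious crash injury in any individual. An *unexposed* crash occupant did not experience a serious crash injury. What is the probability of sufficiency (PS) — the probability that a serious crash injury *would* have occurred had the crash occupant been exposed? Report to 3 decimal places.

PS ≈ 0.043

p₁ = P(outcome | exposed) = 294/1596 = 0.18421
p₀ = P(outcome | unexposed) = 570/3874 = 0.14713
Under exogeneity and monotonicity, PS = (p₁ − p₀) / (1 − p₀).
PS = (0.18421 − 0.14713) / (1 − 0.14713) = 0.037076 / 0.85287 ≈ 0.0435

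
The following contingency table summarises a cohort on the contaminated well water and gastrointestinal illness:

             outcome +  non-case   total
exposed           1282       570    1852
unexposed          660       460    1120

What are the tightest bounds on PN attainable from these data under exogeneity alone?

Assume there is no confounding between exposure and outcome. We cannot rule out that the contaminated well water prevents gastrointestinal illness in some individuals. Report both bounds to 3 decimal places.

0.149 ≤ PN ≤ 0.593

p₁ = P(outcome | exposed) = 1282/1852 = 0.69222
p₀ = P(outcome | unexposed) = 660/1120 = 0.58929
Under exogeneity alone the bounds on PN are max{0,(p₁−p₀)/p₁} ≤ PN ≤ min{1,(1−p₀)/p₁}.
  lower = (p₁ − p₀)/p₁ = 0.10294 / 0.69222 ≈ 0.1487
  upper = min{1, (1 − p₀)/p₁} = 0.41071 / 0.69222 ≈ 0.5933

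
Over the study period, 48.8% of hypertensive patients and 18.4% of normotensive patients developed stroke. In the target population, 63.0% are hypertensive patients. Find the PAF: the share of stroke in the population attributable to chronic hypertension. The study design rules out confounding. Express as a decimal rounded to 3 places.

p₁ = 0.488, p₀ = 0.184.
Overall risk P(Y=1) = π·p₁ + (1−π)·p₀ = 0.63×0.488 + 0.37×0.184 = 0.37552.
Under exogeneity, PAF = [P(Y=1) − p₀] / P(Y=1).
PAF = (0.37552 − 0.184) / 0.37552 ≈ 0.5100

PAF ≈ 0.510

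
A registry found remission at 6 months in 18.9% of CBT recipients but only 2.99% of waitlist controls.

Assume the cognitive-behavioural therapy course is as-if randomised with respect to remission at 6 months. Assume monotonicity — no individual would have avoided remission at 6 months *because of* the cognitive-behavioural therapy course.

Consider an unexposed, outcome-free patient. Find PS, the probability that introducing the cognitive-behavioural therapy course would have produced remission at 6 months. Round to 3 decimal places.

p₁ = 0.189, p₀ = 0.0299.
Under exogeneity and monotonicity, PS = (p₁ − p₀) / (1 − p₀).
PS = (0.189 − 0.0299) / (1 − 0.0299) = 0.1591 / 0.9701 ≈ 0.1640

PS ≈ 0.164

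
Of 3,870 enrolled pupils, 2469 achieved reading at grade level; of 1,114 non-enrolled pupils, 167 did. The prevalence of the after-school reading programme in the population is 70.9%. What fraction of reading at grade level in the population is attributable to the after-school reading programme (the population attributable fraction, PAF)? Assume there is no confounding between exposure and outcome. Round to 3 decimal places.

PAF ≈ 0.698

p₁ = P(outcome | exposed) = 2469/3870 = 0.63798
p₀ = P(outcome | unexposed) = 167/1114 = 0.14991
Overall risk P(Y=1) = π·p₁ + (1−π)·p₀ = 0.709×0.63798 + 0.291×0.14991 = 0.49595.
Under exogeneity, PAF = [P(Y=1) − p₀] / P(Y=1).
PAF = (0.49595 − 0.14991) / 0.49595 ≈ 0.6977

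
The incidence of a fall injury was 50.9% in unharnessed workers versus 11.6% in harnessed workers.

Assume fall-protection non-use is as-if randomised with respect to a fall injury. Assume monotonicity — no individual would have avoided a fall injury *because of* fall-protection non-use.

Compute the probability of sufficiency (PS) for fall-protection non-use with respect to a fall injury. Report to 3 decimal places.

PS ≈ 0.445

p₁ = 0.509, p₀ = 0.116.
Under exogeneity and monotonicity, PS = (p₁ − p₀) / (1 − p₀).
PS = (0.509 − 0.116) / (1 − 0.116) = 0.393 / 0.884 ≈ 0.4446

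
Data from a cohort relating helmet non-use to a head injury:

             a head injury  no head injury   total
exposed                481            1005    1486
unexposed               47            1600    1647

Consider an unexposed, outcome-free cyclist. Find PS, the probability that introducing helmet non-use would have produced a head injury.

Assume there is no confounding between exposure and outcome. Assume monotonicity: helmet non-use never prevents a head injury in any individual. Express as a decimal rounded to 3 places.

p₁ = P(outcome | exposed) = 481/1486 = 0.32369
p₀ = P(outcome | unexposed) = 47/1647 = 0.028537
Under exogeneity and monotonicity, PS = (p₁ − p₀)/(1 − p₀).
PS = (0.32369 − 0.028537) / 0.97146 ≈ 0.3038

PS ≈ 0.304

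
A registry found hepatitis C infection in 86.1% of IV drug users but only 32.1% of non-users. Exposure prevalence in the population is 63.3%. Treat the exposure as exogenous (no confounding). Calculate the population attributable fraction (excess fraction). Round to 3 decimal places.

PAF ≈ 0.516

p₁ = 0.861, p₀ = 0.321.
Overall risk P(Y=1) = π·p₁ + (1−π)·p₀ = 0.633×0.861 + 0.367×0.321 = 0.66282.
Under exogeneity, PAF = [P(Y=1) − p₀] / P(Y=1).
PAF = (0.66282 − 0.321) / 0.66282 ≈ 0.5157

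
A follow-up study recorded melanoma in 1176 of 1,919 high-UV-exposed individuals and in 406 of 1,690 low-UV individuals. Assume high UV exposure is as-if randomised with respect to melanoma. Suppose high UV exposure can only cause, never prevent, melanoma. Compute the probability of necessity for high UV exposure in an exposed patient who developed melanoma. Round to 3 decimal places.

PN ≈ 0.608

p₁ = P(outcome | exposed) = 1176/1919 = 0.61282
p₀ = P(outcome | unexposed) = 406/1690 = 0.24024
Under exogeneity and monotonicity, PN = (p₁ − p₀) / p₁.
PN = (0.61282 − 0.24024) / 0.61282 = 0.37258 / 0.61282 ≈ 0.6080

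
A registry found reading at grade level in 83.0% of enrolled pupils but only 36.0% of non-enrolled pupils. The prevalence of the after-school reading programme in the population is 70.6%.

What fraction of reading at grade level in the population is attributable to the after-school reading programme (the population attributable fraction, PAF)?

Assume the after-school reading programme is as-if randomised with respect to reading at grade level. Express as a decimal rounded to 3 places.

PAF ≈ 0.480

p₁ = 0.83, p₀ = 0.36.
Overall risk P(Y=1) = π·p₁ + (1−π)·p₀ = 0.706×0.83 + 0.294×0.36 = 0.69182.
Under exogeneity, PAF = [P(Y=1) − p₀] / P(Y=1).
PAF = (0.69182 − 0.36) / 0.69182 ≈ 0.4796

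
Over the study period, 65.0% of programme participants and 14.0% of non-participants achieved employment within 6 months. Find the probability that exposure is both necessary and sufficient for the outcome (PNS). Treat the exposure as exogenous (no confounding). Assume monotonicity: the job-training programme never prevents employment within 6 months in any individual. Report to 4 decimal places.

PNS ≈ 0.5100

p₁ = 0.65, p₀ = 0.14.
Under exogeneity and monotonicity, PNS = p₁ − p₀.
PNS = 0.65 − 0.14 = 0.51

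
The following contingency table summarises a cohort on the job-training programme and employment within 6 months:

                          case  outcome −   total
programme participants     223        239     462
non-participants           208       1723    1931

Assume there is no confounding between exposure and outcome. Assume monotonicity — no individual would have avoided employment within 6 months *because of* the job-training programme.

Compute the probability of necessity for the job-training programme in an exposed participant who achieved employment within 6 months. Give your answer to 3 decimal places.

p₁ = P(outcome | exposed) = 223/462 = 0.48268
p₀ = P(outcome | unexposed) = 208/1931 = 0.10772
Under exogeneity and monotonicity, PN = (p₁ − p₀)/p₁.
PN = (0.48268 − 0.10772) / 0.48268 ≈ 0.7768

PN ≈ 0.777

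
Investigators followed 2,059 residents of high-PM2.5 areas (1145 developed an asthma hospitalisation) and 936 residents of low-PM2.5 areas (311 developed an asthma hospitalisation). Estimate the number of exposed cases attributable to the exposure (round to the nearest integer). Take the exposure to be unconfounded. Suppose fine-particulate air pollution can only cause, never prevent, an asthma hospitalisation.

p₁ = P(outcome | exposed) = 1145/2059 = 0.5561
p₀ = P(outcome | unexposed) = 311/936 = 0.33226
PN = (p₁ − p₀)/p₁ = (0.5561 − 0.33226) / 0.5561 ≈ 0.40250.
Attributable cases ≈ PN × (exposed cases) = 0.40250 × 1145 ≈ 460.87.

about 461 cases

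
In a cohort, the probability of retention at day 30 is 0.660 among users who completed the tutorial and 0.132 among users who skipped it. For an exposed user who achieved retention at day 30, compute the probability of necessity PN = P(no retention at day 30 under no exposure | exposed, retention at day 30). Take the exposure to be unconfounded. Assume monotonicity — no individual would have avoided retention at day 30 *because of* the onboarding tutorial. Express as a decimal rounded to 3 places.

PN ≈ 0.800

Let p₁ = 0.66, p₀ = 0.132.
Under exogeneity and monotonicity, PN = (p₁ − p₀) / p₁.
PN = (0.66 − 0.132) / 0.66 = 0.528 / 0.66 ≈ 0.8000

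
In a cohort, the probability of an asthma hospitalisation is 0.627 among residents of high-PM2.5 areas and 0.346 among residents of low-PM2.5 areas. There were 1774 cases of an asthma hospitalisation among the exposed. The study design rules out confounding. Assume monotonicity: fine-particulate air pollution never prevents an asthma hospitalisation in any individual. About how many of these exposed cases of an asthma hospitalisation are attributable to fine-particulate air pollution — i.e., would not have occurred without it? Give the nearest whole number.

Let p₁ = 0.627, p₀ = 0.346.
PN = (p₁ − p₀)/p₁ = (0.627 − 0.346) / 0.627 ≈ 0.44817.
Attributable cases ≈ PN × (exposed cases) = 0.44817 × 1774 ≈ 795.05.

about 795 cases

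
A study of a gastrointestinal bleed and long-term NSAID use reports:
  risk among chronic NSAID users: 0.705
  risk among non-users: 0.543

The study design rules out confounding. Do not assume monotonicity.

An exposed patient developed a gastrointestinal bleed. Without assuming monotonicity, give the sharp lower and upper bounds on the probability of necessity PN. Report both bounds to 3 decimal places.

Let p₁ = 0.705, p₀ = 0.543.
Under exogeneity alone the bounds on PN are max{0,(p₁−p₀)/p₁} ≤ PN ≤ min{1,(1−p₀)/p₁}.
  lower = (p₁ − p₀)/p₁ = 0.162 / 0.705 ≈ 0.2298
  upper = min{1, (1 − p₀)/p₁} = 0.457 / 0.705 ≈ 0.6482

0.230 ≤ PN ≤ 0.648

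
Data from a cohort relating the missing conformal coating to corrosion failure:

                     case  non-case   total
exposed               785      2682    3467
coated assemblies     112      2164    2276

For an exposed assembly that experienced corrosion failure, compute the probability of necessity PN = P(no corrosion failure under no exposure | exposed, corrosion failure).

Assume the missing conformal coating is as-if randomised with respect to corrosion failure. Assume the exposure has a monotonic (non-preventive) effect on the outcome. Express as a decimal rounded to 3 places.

PN ≈ 0.783

p₁ = P(outcome | exposed) = 785/3467 = 0.22642
p₀ = P(outcome | unexposed) = 112/2276 = 0.049209
Under exogeneity and monotonicity, PN = (p₁ − p₀)/p₁.
PN = (0.22642 − 0.049209) / 0.22642 ≈ 0.7827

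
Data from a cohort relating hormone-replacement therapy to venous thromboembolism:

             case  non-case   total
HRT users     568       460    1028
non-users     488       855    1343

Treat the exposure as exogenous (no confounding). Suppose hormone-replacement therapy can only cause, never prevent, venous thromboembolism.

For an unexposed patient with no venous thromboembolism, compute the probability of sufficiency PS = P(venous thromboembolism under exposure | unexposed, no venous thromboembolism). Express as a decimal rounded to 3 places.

PS ≈ 0.297

p₁ = P(outcome | exposed) = 568/1028 = 0.55253
p₀ = P(outcome | unexposed) = 488/1343 = 0.36337
Under exogeneity and monotonicity, PS = (p₁ − p₀) / (1 − p₀).
PS = (0.55253 − 0.36337) / (1 − 0.36337) = 0.18916 / 0.63663 ≈ 0.2971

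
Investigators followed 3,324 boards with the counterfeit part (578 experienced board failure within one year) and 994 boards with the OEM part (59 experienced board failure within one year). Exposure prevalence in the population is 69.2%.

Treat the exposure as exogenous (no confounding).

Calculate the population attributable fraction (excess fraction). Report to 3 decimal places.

PAF ≈ 0.572

p₁ = P(outcome | exposed) = 578/3324 = 0.17389
p₀ = P(outcome | unexposed) = 59/994 = 0.059356
Overall risk P(Y=1) = π·p₁ + (1−π)·p₀ = 0.692×0.17389 + 0.308×0.059356 = 0.13861.
Under exogeneity, PAF = [P(Y=1) − p₀] / P(Y=1).
PAF = (0.13861 − 0.059356) / 0.13861 ≈ 0.5718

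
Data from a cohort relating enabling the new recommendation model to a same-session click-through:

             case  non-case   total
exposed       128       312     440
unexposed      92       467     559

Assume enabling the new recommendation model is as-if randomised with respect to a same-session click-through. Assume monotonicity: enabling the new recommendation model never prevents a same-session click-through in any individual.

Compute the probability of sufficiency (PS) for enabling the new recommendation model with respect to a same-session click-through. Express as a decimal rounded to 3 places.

PS ≈ 0.151

p₁ = P(outcome | exposed) = 128/440 = 0.29091
p₀ = P(outcome | unexposed) = 92/559 = 0.16458
Under exogeneity and monotonicity, PS = (p₁ − p₀) / (1 − p₀).
PS = (0.29091 − 0.16458) / (1 − 0.16458) = 0.12633 / 0.83542 ≈ 0.1512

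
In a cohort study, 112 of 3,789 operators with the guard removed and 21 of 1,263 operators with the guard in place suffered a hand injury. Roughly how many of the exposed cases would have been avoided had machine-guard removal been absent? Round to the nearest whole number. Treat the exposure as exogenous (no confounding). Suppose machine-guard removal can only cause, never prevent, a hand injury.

p₁ = P(outcome | exposed) = 112/3789 = 0.029559
p₀ = P(outcome | unexposed) = 21/1263 = 0.016627
PN = (p₁ − p₀)/p₁ = (0.029559 − 0.016627) / 0.029559 ≈ 0.43750.
Attributable cases ≈ PN × (exposed cases) = 0.43750 × 112 ≈ 49.00.

about 49 cases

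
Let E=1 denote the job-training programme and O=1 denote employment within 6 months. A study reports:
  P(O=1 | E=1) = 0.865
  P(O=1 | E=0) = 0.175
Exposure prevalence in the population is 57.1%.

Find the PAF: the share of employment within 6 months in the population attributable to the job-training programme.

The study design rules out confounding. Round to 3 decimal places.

Let p₁ = 0.865, p₀ = 0.175.
Overall risk P(Y=1) = π·p₁ + (1−π)·p₀ = 0.571×0.865 + 0.429×0.175 = 0.56899.
Under exogeneity, PAF = [P(Y=1) − p₀] / P(Y=1).
PAF = (0.56899 − 0.175) / 0.56899 ≈ 0.6924

PAF ≈ 0.692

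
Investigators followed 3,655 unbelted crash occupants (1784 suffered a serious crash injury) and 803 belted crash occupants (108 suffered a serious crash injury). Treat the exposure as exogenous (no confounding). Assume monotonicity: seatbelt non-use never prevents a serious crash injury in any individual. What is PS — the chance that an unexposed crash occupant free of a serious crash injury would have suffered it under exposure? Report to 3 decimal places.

p₁ = P(outcome | exposed) = 1784/3655 = 0.4881
p₀ = P(outcome | unexposed) = 108/803 = 0.1345
Under exogeneity and monotonicity, PS = (p₁ − p₀) / (1 − p₀).
PS = (0.4881 − 0.1345) / (1 − 0.1345) = 0.3536 / 0.8655 ≈ 0.4086

PS ≈ 0.409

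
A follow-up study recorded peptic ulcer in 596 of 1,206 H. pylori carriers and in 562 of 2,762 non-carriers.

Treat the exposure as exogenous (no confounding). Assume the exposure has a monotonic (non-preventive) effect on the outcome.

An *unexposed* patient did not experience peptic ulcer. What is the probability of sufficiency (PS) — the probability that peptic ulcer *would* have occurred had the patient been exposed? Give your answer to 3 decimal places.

PS ≈ 0.365

p₁ = P(outcome | exposed) = 596/1206 = 0.4942
p₀ = P(outcome | unexposed) = 562/2762 = 0.20348
Under exogeneity and monotonicity, PS = (p₁ − p₀) / (1 − p₀).
PS = (0.4942 − 0.20348) / (1 − 0.20348) = 0.29072 / 0.79652 ≈ 0.3650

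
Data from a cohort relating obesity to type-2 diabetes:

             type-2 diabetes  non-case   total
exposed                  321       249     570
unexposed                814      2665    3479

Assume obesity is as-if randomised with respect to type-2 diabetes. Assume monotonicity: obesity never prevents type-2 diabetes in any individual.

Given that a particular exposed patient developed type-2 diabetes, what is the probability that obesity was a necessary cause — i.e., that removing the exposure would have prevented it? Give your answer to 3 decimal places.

p₁ = P(outcome | exposed) = 321/570 = 0.56316
p₀ = P(outcome | unexposed) = 814/3479 = 0.23398
Under exogeneity and monotonicity, PN = (p₁ − p₀)/p₁.
PN = (0.56316 − 0.23398) / 0.56316 ≈ 0.5845

PN ≈ 0.585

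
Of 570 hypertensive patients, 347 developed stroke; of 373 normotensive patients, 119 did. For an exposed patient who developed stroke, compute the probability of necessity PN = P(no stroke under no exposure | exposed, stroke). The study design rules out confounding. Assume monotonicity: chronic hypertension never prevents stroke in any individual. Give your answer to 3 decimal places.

PN ≈ 0.476

p₁ = P(outcome | exposed) = 347/570 = 0.60877
p₀ = P(outcome | unexposed) = 119/373 = 0.31903
Under exogeneity and monotonicity, PN = (p₁ − p₀) / p₁.
PN = (0.60877 − 0.31903) / 0.60877 = 0.28974 / 0.60877 ≈ 0.4759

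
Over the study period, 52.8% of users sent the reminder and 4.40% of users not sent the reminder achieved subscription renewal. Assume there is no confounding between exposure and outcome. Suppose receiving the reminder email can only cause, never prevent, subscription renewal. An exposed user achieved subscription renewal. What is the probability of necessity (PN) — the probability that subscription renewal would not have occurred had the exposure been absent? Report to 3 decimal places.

p₁ = 0.528, p₀ = 0.044.
Under exogeneity and monotonicity, PN = (p₁ − p₀) / p₁.
PN = (0.528 − 0.044) / 0.528 = 0.484 / 0.528 ≈ 0.9167

PN ≈ 0.917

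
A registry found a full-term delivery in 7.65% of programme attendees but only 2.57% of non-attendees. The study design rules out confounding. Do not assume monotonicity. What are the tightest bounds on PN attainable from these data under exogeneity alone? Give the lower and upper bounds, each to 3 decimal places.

0.664 ≤ PN ≤ 1.000

p₁ = 0.0765, p₀ = 0.0257.
Under exogeneity alone the bounds on PN are max{0,(p₁−p₀)/p₁} ≤ PN ≤ min{1,(1−p₀)/p₁}.
  lower = (p₁ − p₀)/p₁ = 0.0508 / 0.0765 ≈ 0.6641
  upper = min{1, (1 − p₀)/p₁} = 0.9743 / 0.0765 ≈ 12.7359 → capped at 1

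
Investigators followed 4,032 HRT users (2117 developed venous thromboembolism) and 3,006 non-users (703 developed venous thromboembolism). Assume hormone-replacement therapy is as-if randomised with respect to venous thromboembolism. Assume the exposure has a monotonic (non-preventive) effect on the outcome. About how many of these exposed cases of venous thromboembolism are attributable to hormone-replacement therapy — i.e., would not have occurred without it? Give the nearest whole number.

about 1174 cases

p₁ = P(outcome | exposed) = 2117/4032 = 0.52505
p₀ = P(outcome | unexposed) = 703/3006 = 0.23387
PN = (p₁ − p₀)/p₁ = (0.52505 − 0.23387) / 0.52505 ≈ 0.55458.
Attributable cases ≈ PN × (exposed cases) = 0.55458 × 2117 ≈ 1174.05.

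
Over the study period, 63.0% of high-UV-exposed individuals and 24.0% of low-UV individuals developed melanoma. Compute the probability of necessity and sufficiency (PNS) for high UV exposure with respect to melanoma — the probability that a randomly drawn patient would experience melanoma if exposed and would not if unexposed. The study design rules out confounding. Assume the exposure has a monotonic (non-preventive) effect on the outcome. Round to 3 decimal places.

PNS ≈ 0.390

p₁ = 0.63, p₀ = 0.24.
Under exogeneity and monotonicity, PNS = p₁ − p₀.
PNS = 0.63 − 0.24 = 0.39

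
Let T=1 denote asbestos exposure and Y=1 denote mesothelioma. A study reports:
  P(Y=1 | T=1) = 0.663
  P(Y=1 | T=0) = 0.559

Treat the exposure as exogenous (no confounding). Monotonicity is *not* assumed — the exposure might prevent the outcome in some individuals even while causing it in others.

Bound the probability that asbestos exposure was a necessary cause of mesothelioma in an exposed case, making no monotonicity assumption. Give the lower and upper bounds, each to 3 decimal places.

Let p₁ = 0.663, p₀ = 0.559.
Under exogeneity alone the bounds on PN are max{0,(p₁−p₀)/p₁} ≤ PN ≤ min{1,(1−p₀)/p₁}.
  lower = (p₁ − p₀)/p₁ = 0.104 / 0.663 ≈ 0.1569
  upper = min{1, (1 − p₀)/p₁} = 0.441 / 0.663 ≈ 0.6652

0.157 ≤ PN ≤ 0.665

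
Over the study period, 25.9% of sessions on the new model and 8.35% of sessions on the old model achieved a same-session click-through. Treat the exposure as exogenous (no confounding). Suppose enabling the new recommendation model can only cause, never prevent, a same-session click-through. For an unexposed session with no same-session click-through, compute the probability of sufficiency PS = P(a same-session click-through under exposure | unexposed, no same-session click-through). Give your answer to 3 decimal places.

PS ≈ 0.191

p₁ = 0.259, p₀ = 0.0835.
Under exogeneity and monotonicity, PS = (p₁ − p₀) / (1 − p₀).
PS = (0.259 − 0.0835) / (1 − 0.0835) = 0.1755 / 0.9165 ≈ 0.1915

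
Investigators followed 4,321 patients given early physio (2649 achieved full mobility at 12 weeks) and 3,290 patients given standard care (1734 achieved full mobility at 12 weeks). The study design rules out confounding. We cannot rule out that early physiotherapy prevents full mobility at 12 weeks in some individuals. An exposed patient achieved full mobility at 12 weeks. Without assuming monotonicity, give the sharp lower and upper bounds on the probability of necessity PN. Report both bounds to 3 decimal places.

0.140 ≤ PN ≤ 0.771

p₁ = P(outcome | exposed) = 2649/4321 = 0.61305
p₀ = P(outcome | unexposed) = 1734/3290 = 0.52705
Under exogeneity alone the bounds on PN are max{0,(p₁−p₀)/p₁} ≤ PN ≤ min{1,(1−p₀)/p₁}.
  lower = (p₁ − p₀)/p₁ = 0.086001 / 0.61305 ≈ 0.1403
  upper = min{1, (1 − p₀)/p₁} = 0.47295 / 0.61305 ≈ 0.7715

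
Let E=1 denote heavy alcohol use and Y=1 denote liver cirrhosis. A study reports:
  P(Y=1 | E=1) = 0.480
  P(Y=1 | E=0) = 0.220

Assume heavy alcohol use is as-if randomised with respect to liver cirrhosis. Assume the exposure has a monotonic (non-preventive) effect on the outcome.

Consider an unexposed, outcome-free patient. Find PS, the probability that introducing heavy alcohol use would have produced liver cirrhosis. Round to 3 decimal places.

Let p₁ = 0.48, p₀ = 0.22.
Under exogeneity and monotonicity, PS = (p₁ − p₀) / (1 − p₀).
PS = (0.48 − 0.22) / (1 − 0.22) = 0.26 / 0.78 ≈ 0.3333

PS ≈ 0.333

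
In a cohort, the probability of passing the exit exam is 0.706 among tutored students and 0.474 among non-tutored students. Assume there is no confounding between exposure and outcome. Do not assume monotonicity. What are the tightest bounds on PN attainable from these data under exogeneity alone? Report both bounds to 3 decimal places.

Let p₁ = 0.706, p₀ = 0.474.
Under exogeneity alone the bounds on PN are max{0,(p₁−p₀)/p₁} ≤ PN ≤ min{1,(1−p₀)/p₁}.
  lower = (p₁ − p₀)/p₁ = 0.232 / 0.706 ≈ 0.3286
  upper = min{1, (1 − p₀)/p₁} = 0.526 / 0.706 ≈ 0.7450

0.329 ≤ PN ≤ 0.745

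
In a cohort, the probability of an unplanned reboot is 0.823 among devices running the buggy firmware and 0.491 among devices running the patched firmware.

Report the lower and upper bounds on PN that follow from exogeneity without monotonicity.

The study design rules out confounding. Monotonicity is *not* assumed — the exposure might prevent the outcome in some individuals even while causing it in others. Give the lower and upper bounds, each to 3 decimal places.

Let p₁ = 0.823, p₀ = 0.491.
Under exogeneity alone the bounds on PN are max{0,(p₁−p₀)/p₁} ≤ PN ≤ min{1,(1−p₀)/p₁}.
  lower = (p₁ − p₀)/p₁ = 0.332 / 0.823 ≈ 0.4034
  upper = min{1, (1 − p₀)/p₁} = 0.509 / 0.823 ≈ 0.6185

0.403 ≤ PN ≤ 0.618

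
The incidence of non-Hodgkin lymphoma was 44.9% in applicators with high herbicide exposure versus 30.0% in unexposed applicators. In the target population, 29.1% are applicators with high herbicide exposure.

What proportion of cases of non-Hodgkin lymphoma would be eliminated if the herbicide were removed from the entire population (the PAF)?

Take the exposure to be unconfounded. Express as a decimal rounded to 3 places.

p₁ = 0.449, p₀ = 0.3.
Overall risk P(Y=1) = π·p₁ + (1−π)·p₀ = 0.291×0.449 + 0.709×0.3 = 0.34336.
Under exogeneity, PAF = [P(Y=1) − p₀] / P(Y=1).
PAF = (0.34336 − 0.3) / 0.34336 ≈ 0.1263

PAF ≈ 0.126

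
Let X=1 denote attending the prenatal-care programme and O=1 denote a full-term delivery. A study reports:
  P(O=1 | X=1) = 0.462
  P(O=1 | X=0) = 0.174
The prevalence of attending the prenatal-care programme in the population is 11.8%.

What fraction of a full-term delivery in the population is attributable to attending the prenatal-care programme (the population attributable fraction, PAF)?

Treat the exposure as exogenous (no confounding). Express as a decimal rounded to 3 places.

PAF ≈ 0.163

Let p₁ = 0.462, p₀ = 0.174.
Overall risk P(Y=1) = π·p₁ + (1−π)·p₀ = 0.118×0.462 + 0.882×0.174 = 0.20798.
Under exogeneity, PAF = [P(Y=1) − p₀] / P(Y=1).
PAF = (0.20798 − 0.174) / 0.20798 ≈ 0.1634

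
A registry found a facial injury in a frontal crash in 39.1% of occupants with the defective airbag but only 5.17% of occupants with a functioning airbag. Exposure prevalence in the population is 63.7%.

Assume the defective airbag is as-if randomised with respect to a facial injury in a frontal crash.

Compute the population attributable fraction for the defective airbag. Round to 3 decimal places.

p₁ = 0.391, p₀ = 0.0517.
Overall risk P(Y=1) = π·p₁ + (1−π)·p₀ = 0.637×0.391 + 0.363×0.0517 = 0.26783.
Under exogeneity, PAF = [P(Y=1) − p₀] / P(Y=1).
PAF = (0.26783 − 0.0517) / 0.26783 ≈ 0.8070

PAF ≈ 0.807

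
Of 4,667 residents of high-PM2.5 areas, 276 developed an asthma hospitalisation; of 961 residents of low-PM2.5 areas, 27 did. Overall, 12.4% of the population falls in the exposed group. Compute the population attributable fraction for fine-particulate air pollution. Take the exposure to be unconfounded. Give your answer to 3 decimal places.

p₁ = P(outcome | exposed) = 276/4667 = 0.059139
p₀ = P(outcome | unexposed) = 27/961 = 0.028096
Overall risk P(Y=1) = π·p₁ + (1−π)·p₀ = 0.124×0.059139 + 0.876×0.028096 = 0.031945.
Under exogeneity, PAF = [P(Y=1) − p₀] / P(Y=1).
PAF = (0.031945 − 0.028096) / 0.031945 ≈ 0.1205

PAF ≈ 0.120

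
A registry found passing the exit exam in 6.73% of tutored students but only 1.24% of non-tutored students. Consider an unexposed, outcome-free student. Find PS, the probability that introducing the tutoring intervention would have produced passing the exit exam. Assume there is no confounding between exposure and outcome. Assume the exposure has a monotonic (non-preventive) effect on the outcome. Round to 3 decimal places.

p₁ = 0.0673, p₀ = 0.0124.
Under exogeneity and monotonicity, PS = (p₁ − p₀) / (1 − p₀).
PS = (0.0673 − 0.0124) / (1 − 0.0124) = 0.0549 / 0.9876 ≈ 0.0556

PS ≈ 0.056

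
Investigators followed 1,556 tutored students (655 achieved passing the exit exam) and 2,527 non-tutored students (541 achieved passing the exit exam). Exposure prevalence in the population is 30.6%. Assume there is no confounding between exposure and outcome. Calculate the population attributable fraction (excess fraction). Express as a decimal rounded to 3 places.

p₁ = P(outcome | exposed) = 655/1556 = 0.42095
p₀ = P(outcome | unexposed) = 541/2527 = 0.21409
Overall risk P(Y=1) = π·p₁ + (1−π)·p₀ = 0.306×0.42095 + 0.694×0.21409 = 0.27739.
Under exogeneity, PAF = [P(Y=1) − p₀] / P(Y=1).
PAF = (0.27739 − 0.21409) / 0.27739 ≈ 0.2282

PAF ≈ 0.228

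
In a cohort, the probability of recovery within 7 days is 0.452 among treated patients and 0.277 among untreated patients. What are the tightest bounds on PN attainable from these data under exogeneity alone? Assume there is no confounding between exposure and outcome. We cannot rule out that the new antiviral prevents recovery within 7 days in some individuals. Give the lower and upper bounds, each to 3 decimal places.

0.387 ≤ PN ≤ 1.000

Let p₁ = 0.452, p₀ = 0.277.
Under exogeneity alone the bounds on PN are max{0,(p₁−p₀)/p₁} ≤ PN ≤ min{1,(1−p₀)/p₁}.
  lower = (p₁ − p₀)/p₁ = 0.175 / 0.452 ≈ 0.3872
  upper = min{1, (1 − p₀)/p₁} = 0.723 / 0.452 ≈ 1.5996 → capped at 1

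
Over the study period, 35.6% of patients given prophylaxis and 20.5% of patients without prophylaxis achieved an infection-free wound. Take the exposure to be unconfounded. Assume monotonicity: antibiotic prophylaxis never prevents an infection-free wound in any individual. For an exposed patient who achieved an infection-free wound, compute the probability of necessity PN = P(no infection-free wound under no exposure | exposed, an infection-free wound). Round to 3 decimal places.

p₁ = 0.356, p₀ = 0.205.
Under exogeneity and monotonicity, PN = (p₁ − p₀) / p₁.
PN = (0.356 − 0.205) / 0.356 = 0.151 / 0.356 ≈ 0.4242

PN ≈ 0.424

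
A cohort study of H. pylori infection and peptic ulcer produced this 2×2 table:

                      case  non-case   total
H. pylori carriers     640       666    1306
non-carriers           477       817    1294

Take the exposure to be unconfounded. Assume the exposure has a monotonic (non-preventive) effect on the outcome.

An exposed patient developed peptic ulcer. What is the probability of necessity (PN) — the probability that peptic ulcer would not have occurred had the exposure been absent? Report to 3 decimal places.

PN ≈ 0.248

p₁ = P(outcome | exposed) = 640/1306 = 0.49005
p₀ = P(outcome | unexposed) = 477/1294 = 0.36862
Under exogeneity and monotonicity, PN = (p₁ − p₀)/p₁.
PN = (0.49005 − 0.36862) / 0.49005 ≈ 0.2478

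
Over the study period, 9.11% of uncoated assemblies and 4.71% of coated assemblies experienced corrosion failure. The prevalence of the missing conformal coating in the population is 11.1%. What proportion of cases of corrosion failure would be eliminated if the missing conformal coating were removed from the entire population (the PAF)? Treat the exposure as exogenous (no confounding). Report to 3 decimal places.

p₁ = 0.0911, p₀ = 0.0471.
Overall risk P(Y=1) = π·p₁ + (1−π)·p₀ = 0.111×0.0911 + 0.889×0.0471 = 0.051984.
Under exogeneity, PAF = [P(Y=1) − p₀] / P(Y=1).
PAF = (0.051984 − 0.0471) / 0.051984 ≈ 0.0940

PAF ≈ 0.094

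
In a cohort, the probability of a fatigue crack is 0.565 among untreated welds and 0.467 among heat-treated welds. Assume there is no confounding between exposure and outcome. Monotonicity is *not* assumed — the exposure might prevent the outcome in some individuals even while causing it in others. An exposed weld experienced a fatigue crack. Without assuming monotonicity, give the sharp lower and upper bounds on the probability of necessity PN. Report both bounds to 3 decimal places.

0.173 ≤ PN ≤ 0.943

Let p₁ = 0.565, p₀ = 0.467.
Under exogeneity alone the bounds on PN are max{0,(p₁−p₀)/p₁} ≤ PN ≤ min{1,(1−p₀)/p₁}.
  lower = (p₁ − p₀)/p₁ = 0.098 / 0.565 ≈ 0.1735
  upper = min{1, (1 − p₀)/p₁} = 0.533 / 0.565 ≈ 0.9434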